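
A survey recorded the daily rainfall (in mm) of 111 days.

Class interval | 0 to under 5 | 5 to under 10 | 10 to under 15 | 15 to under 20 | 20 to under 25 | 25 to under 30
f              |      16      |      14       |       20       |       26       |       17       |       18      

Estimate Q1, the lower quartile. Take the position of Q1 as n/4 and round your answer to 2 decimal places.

Cumulative frequencies: 16, 30, 50, 76, 93, 111
n = 111; position = n/4 = 27.75.
This falls in the class 5 to under 10: L = 5, F = 16, f = 14, h = 5.
Lower quartile ≈ 5 + ((27.75 − 16) / 14) × 5 = 9.1964

9.20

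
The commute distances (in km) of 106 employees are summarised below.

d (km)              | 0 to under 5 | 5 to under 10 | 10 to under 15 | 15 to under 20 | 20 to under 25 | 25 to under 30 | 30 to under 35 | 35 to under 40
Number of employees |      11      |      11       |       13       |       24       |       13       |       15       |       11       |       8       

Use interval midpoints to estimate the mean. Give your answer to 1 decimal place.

Midpoints: 2.5, 7.5, 12.5, 17.5, 22.5, 27.5, 32.5, 37.5
Σfm = 11×2.5 + 11×7.5 + 13×12.5 + 24×17.5 + 13×22.5 + 15×27.5 + 11×32.5 + 8×37.5 = 2055
n = Σf = 106
Mean = 2055 / 106 = 19.3868

19.4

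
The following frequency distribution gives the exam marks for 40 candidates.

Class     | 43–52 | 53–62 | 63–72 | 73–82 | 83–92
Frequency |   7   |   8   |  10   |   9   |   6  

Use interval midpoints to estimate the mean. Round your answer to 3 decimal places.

67.250

Midpoints: 47.5, 57.5, 67.5, 77.5, 87.5
Σfm = 7×47.5 + 8×57.5 + 10×67.5 + 9×77.5 + 6×87.5 = 2690
n = Σf = 40
Mean = 2690 / 40 = 67.2500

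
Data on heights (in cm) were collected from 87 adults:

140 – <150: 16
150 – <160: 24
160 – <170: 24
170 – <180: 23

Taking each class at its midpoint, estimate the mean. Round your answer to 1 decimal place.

Midpoints: 145, 155, 165, 175
Σfm = 16×145 + 24×155 + 24×165 + 23×175 = 14025
n = Σf = 87
Mean = 14025 / 87 = 161.2069

161.2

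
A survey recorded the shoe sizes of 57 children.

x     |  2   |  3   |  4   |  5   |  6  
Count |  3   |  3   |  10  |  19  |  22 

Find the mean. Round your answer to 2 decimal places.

4.95

Values: 2, 3, 4, 5, 6
Σfx = 3×2 + 3×3 + 10×4 + 19×5 + 22×6 = 282
n = Σf = 57
Mean = 282 / 57 = 4.9474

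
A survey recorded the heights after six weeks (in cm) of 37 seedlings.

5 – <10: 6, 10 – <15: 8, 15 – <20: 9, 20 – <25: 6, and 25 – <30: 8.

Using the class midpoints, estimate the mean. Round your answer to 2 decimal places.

Midpoints: 7.5, 12.5, 17.5, 22.5, 27.5
Σfm = 6×7.5 + 8×12.5 + 9×17.5 + 6×22.5 + 8×27.5 = 657.5
n = Σf = 37
Mean = 657.5 / 37 = 17.7703

17.77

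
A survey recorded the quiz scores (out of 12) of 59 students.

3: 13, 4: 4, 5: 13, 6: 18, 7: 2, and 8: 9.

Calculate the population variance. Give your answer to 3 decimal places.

2.659

Values: 3, 4, 5, 6, 7, 8
n = 59, Σfx = 314, mean = 5.3220
Σfx² = 1828
Σf(x − x̄)² = Σfx² − (Σfx)²/n = 1828 − 314²/59 = 156.8814
Population variance = 156.8814 / 59 = 2.6590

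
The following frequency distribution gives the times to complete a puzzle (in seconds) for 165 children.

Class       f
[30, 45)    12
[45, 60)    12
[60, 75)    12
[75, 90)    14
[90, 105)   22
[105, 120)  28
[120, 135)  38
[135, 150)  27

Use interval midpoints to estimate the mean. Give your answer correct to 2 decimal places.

103.23

Midpoints: 37.5, 52.5, 67.5, 82.5, 97.5, 112.5, 127.5, 142.5
Σfm = 12×37.5 + 12×52.5 + 12×67.5 + 14×82.5 + 22×97.5 + 28×112.5 + 38×127.5 + 27×142.5 = 17032.5
n = Σf = 165
Mean = 17032.5 / 165 = 103.2273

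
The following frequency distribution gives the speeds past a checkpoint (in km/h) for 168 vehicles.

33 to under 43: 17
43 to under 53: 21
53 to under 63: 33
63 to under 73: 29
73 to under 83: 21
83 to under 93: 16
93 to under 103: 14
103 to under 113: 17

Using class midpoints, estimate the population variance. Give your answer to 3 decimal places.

443.364

Midpoints: 38, 48, 58, 68, 78, 88, 98, 108
n = 168, Σfm = 11794, mean = 70.2024
Σfm² = 902452
Σf(m − x̄)² = Σfm² − (Σfm)²/n = 902452 − 11794²/168 = 74485.1190
Population variance = 74485.1190 / 168 = 443.3638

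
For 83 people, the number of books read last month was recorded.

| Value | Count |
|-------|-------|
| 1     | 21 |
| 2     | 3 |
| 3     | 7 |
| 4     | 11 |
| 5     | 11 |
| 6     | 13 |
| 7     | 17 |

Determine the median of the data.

Cumulative frequencies: 21, 24, 31, 42, 53, 66, 83
n = 83, so the median is the value in position (n+1)/2 = 42.
Position 42 falls at value 4.

4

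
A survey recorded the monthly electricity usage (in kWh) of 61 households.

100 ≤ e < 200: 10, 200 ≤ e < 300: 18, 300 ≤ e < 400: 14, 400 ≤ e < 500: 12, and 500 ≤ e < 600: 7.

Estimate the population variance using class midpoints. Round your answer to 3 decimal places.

Midpoints: 150, 250, 350, 450, 550
n = 61, Σfm = 20150, mean = 330.3279
Σfm² = 7612500
Σf(m − x̄)² = Σfm² − (Σfm)²/n = 7612500 − 20150²/61 = 956393.4426
Population variance = 956393.4426 / 61 = 15678.5810

15678.581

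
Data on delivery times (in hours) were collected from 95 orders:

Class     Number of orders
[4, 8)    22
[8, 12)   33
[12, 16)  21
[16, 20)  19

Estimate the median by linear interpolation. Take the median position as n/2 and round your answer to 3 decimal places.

Cumulative frequencies: 22, 55, 76, 95
n = 95; position = n/2 = 47.5.
This falls in the class [8, 12): L = 8, F = 22, f = 33, h = 4.
Median ≈ 8 + ((47.5 − 22) / 33) × 4 = 11.0909

11.091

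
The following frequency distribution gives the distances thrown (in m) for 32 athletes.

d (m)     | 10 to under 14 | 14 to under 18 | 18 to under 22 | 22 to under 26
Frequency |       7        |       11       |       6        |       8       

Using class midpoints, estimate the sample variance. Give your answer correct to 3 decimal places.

Midpoints: 12, 16, 20, 24
n = 32, Σfm = 572, mean = 17.8750
Σfm² = 10832
Σf(m − x̄)² = Σfm² − (Σfm)²/n = 10832 − 572²/32 = 607.5000
Sample variance = 607.5000 / 31 = 19.5968

19.597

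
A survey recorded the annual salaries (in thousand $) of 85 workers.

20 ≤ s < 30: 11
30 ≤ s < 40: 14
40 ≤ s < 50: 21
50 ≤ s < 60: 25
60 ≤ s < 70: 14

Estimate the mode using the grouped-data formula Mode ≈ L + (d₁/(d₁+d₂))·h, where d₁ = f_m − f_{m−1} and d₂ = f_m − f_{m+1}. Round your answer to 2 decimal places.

52.67

Modal class: 50 ≤ s < 60 (highest frequency 25).
d₁ = 25 − 21 = 4, d₂ = 25 − 14 = 11
Mode ≈ 50 + (4/(4+11)) × 10 = 50 + 2.6667 = 52.6667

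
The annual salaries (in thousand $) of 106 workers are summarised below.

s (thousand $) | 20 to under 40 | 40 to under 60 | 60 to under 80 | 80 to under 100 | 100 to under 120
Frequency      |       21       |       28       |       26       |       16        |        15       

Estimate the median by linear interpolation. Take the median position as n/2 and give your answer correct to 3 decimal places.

63.077

Cumulative frequencies: 21, 49, 75, 91, 106
n = 106; position = n/2 = 53.
This falls in the class 60 to under 80: L = 60, F = 49, f = 26, h = 20.
Median ≈ 60 + ((53 − 49) / 26) × 20 = 63.0769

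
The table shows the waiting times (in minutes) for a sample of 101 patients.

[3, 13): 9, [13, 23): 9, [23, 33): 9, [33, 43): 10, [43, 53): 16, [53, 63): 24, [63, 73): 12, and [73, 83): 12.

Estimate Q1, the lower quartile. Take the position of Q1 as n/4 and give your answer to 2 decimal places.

Cumulative frequencies: 9, 18, 27, 37, 53, 77, 89, 101
n = 101; position = n/4 = 25.25.
This falls in the class [23, 33): L = 23, F = 18, f = 9, h = 10.
Lower quartile ≈ 23 + ((25.25 − 18) / 9) × 10 = 31.0556

31.06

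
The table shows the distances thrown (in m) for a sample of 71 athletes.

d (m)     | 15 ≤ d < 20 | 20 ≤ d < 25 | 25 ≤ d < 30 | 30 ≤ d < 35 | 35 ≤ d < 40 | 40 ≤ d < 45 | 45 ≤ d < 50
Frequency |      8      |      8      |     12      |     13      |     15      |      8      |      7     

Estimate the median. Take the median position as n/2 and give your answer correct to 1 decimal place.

Cumulative frequencies: 8, 16, 28, 41, 56, 64, 71
n = 71; position = n/2 = 35.5.
This falls in the class 30 ≤ d < 35: L = 30, F = 28, f = 13, h = 5.
Median ≈ 30 + ((35.5 − 28) / 13) × 5 = 32.8846

32.9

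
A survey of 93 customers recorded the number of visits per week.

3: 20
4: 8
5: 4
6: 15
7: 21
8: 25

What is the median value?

Cumulative frequencies: 20, 28, 32, 47, 68, 93
n = 93, so the median is the value in position (n+1)/2 = 47.
Position 47 falls at value 6.

6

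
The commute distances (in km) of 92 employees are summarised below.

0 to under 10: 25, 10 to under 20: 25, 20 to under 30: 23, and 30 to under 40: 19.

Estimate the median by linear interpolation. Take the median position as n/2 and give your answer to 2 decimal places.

18.40

Cumulative frequencies: 25, 50, 73, 92
n = 92; position = n/2 = 46.
This falls in the class 10 to under 20: L = 10, F = 25, f = 25, h = 10.
Median ≈ 10 + ((46 − 25) / 25) × 10 = 18.4000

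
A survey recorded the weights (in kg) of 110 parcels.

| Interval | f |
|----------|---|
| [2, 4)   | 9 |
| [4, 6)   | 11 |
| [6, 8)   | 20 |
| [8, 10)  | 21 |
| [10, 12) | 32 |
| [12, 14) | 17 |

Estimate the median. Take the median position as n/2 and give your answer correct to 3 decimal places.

9.429

Cumulative frequencies: 9, 20, 40, 61, 93, 110
n = 110; position = n/2 = 55.
This falls in the class [8, 10): L = 8, F = 40, f = 21, h = 2.
Median ≈ 8 + ((55 − 40) / 21) × 2 = 9.4286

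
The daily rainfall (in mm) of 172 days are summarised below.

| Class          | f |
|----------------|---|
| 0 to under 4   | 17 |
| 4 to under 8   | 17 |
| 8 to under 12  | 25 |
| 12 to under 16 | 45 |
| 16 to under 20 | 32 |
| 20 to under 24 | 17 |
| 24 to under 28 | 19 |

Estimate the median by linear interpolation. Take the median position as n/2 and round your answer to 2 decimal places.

14.40

Cumulative frequencies: 17, 34, 59, 104, 136, 153, 172
n = 172; position = n/2 = 86.
This falls in the class 12 to under 16: L = 12, F = 59, f = 45, h = 4.
Median ≈ 12 + ((86 − 59) / 45) × 4 = 14.4000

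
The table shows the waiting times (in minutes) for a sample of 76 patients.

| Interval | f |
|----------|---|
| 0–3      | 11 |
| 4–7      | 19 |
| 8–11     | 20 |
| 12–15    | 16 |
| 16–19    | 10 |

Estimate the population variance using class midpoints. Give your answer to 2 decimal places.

Midpoints: 1.5, 5.5, 9.5, 13.5, 17.5
n = 76, Σfm = 702, mean = 9.2368
Σfm² = 8383
Σf(m − x̄)² = Σfm² − (Σfm)²/n = 8383 − 702²/76 = 1898.7368
Population variance = 1898.7368 / 76 = 24.9834

24.98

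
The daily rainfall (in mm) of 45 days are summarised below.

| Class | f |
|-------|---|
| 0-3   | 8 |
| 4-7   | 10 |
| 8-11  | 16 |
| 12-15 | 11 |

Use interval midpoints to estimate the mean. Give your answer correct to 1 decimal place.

8.2

Midpoints: 1.5, 5.5, 9.5, 13.5
Σfm = 8×1.5 + 10×5.5 + 16×9.5 + 11×13.5 = 367.5
n = Σf = 45
Mean = 367.5 / 45 = 8.1667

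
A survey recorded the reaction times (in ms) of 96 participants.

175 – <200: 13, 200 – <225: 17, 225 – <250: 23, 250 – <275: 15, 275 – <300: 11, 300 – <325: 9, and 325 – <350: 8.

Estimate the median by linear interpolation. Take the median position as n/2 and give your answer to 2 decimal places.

244.57

Cumulative frequencies: 13, 30, 53, 68, 79, 88, 96
n = 96; position = n/2 = 48.
This falls in the class 225 – <250: L = 225, F = 30, f = 23, h = 25.
Median ≈ 225 + ((48 − 30) / 23) × 25 = 244.5652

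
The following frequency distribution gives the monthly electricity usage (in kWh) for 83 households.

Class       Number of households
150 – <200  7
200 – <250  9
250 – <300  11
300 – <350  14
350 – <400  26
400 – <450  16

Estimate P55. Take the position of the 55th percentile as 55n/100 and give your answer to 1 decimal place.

Cumulative frequencies: 7, 16, 27, 41, 67, 83
n = 83; position = 55n/100 = 45.65.
This falls in the class 350 – <400: L = 350, F = 41, f = 26, h = 50.
55th percentile ≈ 350 + ((45.65 − 41) / 26) × 50 = 358.9423

358.9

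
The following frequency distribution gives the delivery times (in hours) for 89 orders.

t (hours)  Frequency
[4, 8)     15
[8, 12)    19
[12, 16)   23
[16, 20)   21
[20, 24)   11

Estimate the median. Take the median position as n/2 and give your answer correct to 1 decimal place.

Cumulative frequencies: 15, 34, 57, 78, 89
n = 89; position = n/2 = 44.5.
This falls in the class [12, 16): L = 12, F = 34, f = 23, h = 4.
Median ≈ 12 + ((44.5 − 34) / 23) × 4 = 13.8261

13.8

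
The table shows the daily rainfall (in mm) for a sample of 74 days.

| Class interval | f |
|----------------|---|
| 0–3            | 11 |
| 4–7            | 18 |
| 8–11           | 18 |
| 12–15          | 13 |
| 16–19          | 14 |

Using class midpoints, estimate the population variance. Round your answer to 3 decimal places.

28.321

Midpoints: 1.5, 5.5, 9.5, 13.5, 17.5
n = 74, Σfm = 707, mean = 9.5541
Σfm² = 8850.5
Σf(m − x̄)² = Σfm² − (Σfm)²/n = 8850.5 − 707²/74 = 2095.7838
Population variance = 2095.7838 / 74 = 28.3214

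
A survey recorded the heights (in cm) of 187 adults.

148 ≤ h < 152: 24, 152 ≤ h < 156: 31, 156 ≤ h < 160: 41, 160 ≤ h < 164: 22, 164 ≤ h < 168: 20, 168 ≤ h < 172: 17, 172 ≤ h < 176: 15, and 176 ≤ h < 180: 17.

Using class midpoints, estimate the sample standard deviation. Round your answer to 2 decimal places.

8.68

Midpoints: 150, 154, 158, 162, 166, 170, 174, 178
n = 187, Σfm = 30262, mean = 161.8289
Σfm² = 4911276
Σf(m − x̄)² = Σfm² − (Σfm)²/n = 4911276 − 30262²/187 = 14010.5241
Sample variance = 14010.5241 / 186 = 75.3254
Standard deviation = √75.3254 = 8.6790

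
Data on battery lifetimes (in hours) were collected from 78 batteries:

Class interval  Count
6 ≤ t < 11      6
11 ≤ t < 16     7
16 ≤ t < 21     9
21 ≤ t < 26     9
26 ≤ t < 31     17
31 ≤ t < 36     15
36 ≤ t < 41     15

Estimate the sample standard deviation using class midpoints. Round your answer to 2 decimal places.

Midpoints: 8.5, 13.5, 18.5, 23.5, 28.5, 33.5, 38.5
n = 78, Σfm = 2088, mean = 26.7692
Σfm² = 62635.5
Σf(m − x̄)² = Σfm² − (Σfm)²/n = 62635.5 − 2088²/78 = 6741.3462
Sample variance = 6741.3462 / 77 = 87.5500
Standard deviation = √87.5500 = 9.3568

9.36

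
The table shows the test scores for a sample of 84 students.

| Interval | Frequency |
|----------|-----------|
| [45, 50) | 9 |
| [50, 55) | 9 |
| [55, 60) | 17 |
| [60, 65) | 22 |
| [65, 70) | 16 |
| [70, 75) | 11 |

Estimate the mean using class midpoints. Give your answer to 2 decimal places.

Midpoints: 47.5, 52.5, 57.5, 62.5, 67.5, 72.5
Σfm = 9×47.5 + 9×52.5 + 17×57.5 + 22×62.5 + 16×67.5 + 11×72.5 = 5130
n = Σf = 84
Mean = 5130 / 84 = 61.0714

61.07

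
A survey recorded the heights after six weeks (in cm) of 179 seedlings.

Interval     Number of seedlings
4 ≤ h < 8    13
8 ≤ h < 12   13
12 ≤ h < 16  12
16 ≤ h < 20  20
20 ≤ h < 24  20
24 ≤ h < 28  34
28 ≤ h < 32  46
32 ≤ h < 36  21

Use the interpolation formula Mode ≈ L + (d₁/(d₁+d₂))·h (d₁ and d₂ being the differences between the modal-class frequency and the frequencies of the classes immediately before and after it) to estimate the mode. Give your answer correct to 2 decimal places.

Modal class: 28 ≤ h < 32 (highest frequency 46).
d₁ = 46 − 34 = 12, d₂ = 46 − 21 = 25
Mode ≈ 28 + (12/(12+25)) × 4 = 28 + 1.2973 = 29.2973

29.30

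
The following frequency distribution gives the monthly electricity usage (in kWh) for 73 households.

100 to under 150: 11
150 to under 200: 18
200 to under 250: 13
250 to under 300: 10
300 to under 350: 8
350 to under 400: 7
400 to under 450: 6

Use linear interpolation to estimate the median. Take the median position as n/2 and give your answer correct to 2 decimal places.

228.85

Cumulative frequencies: 11, 29, 42, 52, 60, 67, 73
n = 73; position = n/2 = 36.5.
This falls in the class 200 to under 250: L = 200, F = 29, f = 13, h = 50.
Median ≈ 200 + ((36.5 − 29) / 13) × 50 = 228.8462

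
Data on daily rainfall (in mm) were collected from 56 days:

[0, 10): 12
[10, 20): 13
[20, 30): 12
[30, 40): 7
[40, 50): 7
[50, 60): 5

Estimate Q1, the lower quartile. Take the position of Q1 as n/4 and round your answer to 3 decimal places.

Cumulative frequencies: 12, 25, 37, 44, 51, 56
n = 56; position = n/4 = 14.
This falls in the class [10, 20): L = 10, F = 12, f = 13, h = 10.
Lower quartile ≈ 10 + ((14 − 12) / 13) × 10 = 11.5385

11.538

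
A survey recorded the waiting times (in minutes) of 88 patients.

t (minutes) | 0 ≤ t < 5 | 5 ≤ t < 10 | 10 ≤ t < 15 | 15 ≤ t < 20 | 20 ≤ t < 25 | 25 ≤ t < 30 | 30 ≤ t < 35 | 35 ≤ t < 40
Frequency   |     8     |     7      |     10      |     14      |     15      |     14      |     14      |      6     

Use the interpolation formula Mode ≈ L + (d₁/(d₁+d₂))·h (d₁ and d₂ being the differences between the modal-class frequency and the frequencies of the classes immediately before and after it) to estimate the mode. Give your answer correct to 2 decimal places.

22.50

Modal class: 20 ≤ t < 25 (highest frequency 15).
d₁ = 15 − 14 = 1, d₂ = 15 − 14 = 1
Mode ≈ 20 + (1/(1+1)) × 5 = 20 + 2.5000 = 22.5000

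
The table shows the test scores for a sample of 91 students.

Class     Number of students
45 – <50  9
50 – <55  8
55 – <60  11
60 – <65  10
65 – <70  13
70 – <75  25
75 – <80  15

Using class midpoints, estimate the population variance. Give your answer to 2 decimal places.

93.39

Midpoints: 47.5, 52.5, 57.5, 62.5, 67.5, 72.5, 77.5
n = 91, Σfm = 5957.5, mean = 65.4670
Σfm² = 398518.75
Σf(m − x̄)² = Σfm² − (Σfm)²/n = 398518.75 − 5957.5²/91 = 8498.9011
Population variance = 8498.9011 / 91 = 93.3945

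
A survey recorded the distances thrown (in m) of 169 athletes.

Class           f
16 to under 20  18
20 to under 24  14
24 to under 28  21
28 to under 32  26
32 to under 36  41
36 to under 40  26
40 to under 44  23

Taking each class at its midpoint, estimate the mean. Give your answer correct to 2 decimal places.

Midpoints: 18, 22, 26, 30, 34, 38, 42
Σfm = 18×18 + 14×22 + 21×26 + 26×30 + 41×34 + 26×38 + 23×42 = 5306
n = Σf = 169
Mean = 5306 / 169 = 31.3964

31.40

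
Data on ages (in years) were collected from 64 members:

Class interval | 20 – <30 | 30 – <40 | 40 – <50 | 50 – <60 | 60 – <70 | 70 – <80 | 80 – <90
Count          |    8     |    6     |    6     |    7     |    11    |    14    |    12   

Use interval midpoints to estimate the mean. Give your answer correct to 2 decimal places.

Midpoints: 25, 35, 45, 55, 65, 75, 85
Σfm = 8×25 + 6×35 + 6×45 + 7×55 + 11×65 + 14×75 + 12×85 = 3850
n = Σf = 64
Mean = 3850 / 64 = 60.1562

60.16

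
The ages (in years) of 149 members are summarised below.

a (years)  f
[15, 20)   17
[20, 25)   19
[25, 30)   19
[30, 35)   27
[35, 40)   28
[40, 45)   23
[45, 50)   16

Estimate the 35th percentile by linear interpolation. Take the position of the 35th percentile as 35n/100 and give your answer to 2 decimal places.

29.25

Cumulative frequencies: 17, 36, 55, 82, 110, 133, 149
n = 149; position = 35n/100 = 52.15.
This falls in the class [25, 30): L = 25, F = 36, f = 19, h = 5.
35th percentile ≈ 25 + ((52.15 − 36) / 19) × 5 = 29.2500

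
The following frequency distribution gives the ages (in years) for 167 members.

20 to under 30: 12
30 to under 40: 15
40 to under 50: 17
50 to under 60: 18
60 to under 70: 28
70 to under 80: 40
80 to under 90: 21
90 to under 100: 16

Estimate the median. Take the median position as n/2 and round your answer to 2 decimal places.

67.68

Cumulative frequencies: 12, 27, 44, 62, 90, 130, 151, 167
n = 167; position = n/2 = 83.5.
This falls in the class 60 to under 70: L = 60, F = 62, f = 28, h = 10.
Median ≈ 60 + ((83.5 − 62) / 28) × 10 = 67.6786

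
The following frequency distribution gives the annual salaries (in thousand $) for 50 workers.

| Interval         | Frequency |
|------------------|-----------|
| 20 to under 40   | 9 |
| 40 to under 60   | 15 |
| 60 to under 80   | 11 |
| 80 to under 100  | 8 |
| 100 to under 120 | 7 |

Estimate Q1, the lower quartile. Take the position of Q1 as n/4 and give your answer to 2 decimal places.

Cumulative frequencies: 9, 24, 35, 43, 50
n = 50; position = n/4 = 12.5.
This falls in the class 40 to under 60: L = 40, F = 9, f = 15, h = 20.
Lower quartile ≈ 40 + ((12.5 − 9) / 15) × 20 = 44.6667

44.67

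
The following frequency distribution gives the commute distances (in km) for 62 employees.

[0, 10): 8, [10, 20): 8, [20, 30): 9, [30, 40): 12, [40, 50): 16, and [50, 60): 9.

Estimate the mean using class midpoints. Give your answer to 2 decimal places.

32.58

Midpoints: 5, 15, 25, 35, 45, 55
Σfm = 8×5 + 8×15 + 9×25 + 12×35 + 16×45 + 9×55 = 2020
n = Σf = 62
Mean = 2020 / 62 = 32.5806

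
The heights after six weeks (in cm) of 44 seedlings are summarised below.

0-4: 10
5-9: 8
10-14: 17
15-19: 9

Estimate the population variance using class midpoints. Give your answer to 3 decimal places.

Midpoints: 2, 7, 12, 17
n = 44, Σfm = 433, mean = 9.8409
Σfm² = 5481
Σf(m − x̄)² = Σfm² − (Σfm)²/n = 5481 − 433²/44 = 1219.8864
Population variance = 1219.8864 / 44 = 27.7247

27.725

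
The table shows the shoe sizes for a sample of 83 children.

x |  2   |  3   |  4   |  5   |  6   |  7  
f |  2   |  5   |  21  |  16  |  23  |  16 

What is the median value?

5

Cumulative frequencies: 2, 7, 28, 44, 67, 83
n = 83, so the median is the value in position (n+1)/2 = 42.
Position 42 falls at value 5.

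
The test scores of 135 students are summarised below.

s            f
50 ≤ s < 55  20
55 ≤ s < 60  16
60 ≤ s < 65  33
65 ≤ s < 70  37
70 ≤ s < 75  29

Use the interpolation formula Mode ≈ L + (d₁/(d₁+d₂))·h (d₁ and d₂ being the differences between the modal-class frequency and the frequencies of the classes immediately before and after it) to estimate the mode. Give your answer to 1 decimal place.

66.7

Modal class: 65 ≤ s < 70 (highest frequency 37).
d₁ = 37 − 33 = 4, d₂ = 37 − 29 = 8
Mode ≈ 65 + (4/(4+8)) × 5 = 65 + 1.6667 = 66.6667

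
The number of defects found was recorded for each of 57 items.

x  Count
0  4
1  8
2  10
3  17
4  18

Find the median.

Cumulative frequencies: 4, 12, 22, 39, 57
n = 57, so the median is the value in position (n+1)/2 = 29.
Position 29 falls at value 3.

3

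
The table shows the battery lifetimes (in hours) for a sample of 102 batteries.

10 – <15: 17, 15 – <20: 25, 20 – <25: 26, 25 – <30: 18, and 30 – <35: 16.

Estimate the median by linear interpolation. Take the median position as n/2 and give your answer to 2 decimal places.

21.73

Cumulative frequencies: 17, 42, 68, 86, 102
n = 102; position = n/2 = 51.
This falls in the class 20 – <25: L = 20, F = 42, f = 26, h = 5.
Median ≈ 20 + ((51 − 42) / 26) × 5 = 21.7308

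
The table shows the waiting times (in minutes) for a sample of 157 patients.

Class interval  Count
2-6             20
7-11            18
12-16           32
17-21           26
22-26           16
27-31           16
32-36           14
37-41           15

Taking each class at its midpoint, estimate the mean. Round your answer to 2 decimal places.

19.70

Midpoints: 4, 9, 14, 19, 24, 29, 34, 39
Σfm = 20×4 + 18×9 + 32×14 + 26×19 + 16×24 + 16×29 + 14×34 + 15×39 = 3093
n = Σf = 157
Mean = 3093 / 157 = 19.7006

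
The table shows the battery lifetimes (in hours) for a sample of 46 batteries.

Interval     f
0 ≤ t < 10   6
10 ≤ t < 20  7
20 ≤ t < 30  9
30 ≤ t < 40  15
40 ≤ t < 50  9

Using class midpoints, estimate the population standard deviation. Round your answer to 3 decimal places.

13.000

Midpoints: 5, 15, 25, 35, 45
n = 46, Σfm = 1290, mean = 28.0435
Σfm² = 43950
Σf(m − x̄)² = Σfm² − (Σfm)²/n = 43950 − 1290²/46 = 7773.9130
Population variance = 7773.9130 / 46 = 168.9981
Standard deviation = √168.9981 = 12.9999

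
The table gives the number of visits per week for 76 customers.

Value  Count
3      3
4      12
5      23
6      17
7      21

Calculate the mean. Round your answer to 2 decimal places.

5.54

Values: 3, 4, 5, 6, 7
Σfx = 3×3 + 12×4 + 23×5 + 17×6 + 21×7 = 421
n = Σf = 76
Mean = 421 / 76 = 5.5395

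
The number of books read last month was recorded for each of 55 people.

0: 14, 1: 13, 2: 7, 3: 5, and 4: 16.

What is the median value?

2

Cumulative frequencies: 14, 27, 34, 39, 55
n = 55, so the median is the value in position (n+1)/2 = 28.
Position 28 falls at value 2.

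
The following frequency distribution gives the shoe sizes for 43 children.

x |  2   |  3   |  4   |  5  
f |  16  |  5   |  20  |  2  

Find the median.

4

Cumulative frequencies: 16, 21, 41, 43
n = 43, so the median is the value in position (n+1)/2 = 22.
Position 22 falls at value 4.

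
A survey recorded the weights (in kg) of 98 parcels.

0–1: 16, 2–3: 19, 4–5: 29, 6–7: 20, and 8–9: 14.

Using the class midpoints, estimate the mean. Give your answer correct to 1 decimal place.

4.4

Midpoints: 0.5, 2.5, 4.5, 6.5, 8.5
Σfm = 16×0.5 + 19×2.5 + 29×4.5 + 20×6.5 + 14×8.5 = 435
n = Σf = 98
Mean = 435 / 98 = 4.4388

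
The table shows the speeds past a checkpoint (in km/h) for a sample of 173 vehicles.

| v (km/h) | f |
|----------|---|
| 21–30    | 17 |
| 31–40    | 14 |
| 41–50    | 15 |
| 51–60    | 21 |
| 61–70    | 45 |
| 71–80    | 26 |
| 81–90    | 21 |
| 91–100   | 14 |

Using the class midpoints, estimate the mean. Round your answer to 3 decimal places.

62.552

Midpoints: 25.5, 35.5, 45.5, 55.5, 65.5, 75.5, 85.5, 95.5
Σfm = 17×25.5 + 14×35.5 + 15×45.5 + 21×55.5 + 45×65.5 + 26×75.5 + 21×85.5 + 14×95.5 = 10821.5
n = Σf = 173
Mean = 10821.5 / 173 = 62.5520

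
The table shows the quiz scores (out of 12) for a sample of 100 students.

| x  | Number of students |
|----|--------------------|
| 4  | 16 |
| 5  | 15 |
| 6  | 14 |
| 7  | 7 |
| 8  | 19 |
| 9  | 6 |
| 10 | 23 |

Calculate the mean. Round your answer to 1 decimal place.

Values: 4, 5, 6, 7, 8, 9, 10
Σfx = 16×4 + 15×5 + 14×6 + 7×7 + 19×8 + 6×9 + 23×10 = 708
n = Σf = 100
Mean = 708 / 100 = 7.0800

7.1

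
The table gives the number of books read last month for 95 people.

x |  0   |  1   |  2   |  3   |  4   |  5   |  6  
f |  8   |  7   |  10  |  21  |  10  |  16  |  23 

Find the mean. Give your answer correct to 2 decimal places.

Values: 0, 1, 2, 3, 4, 5, 6
Σfx = 8×0 + 7×1 + 10×2 + 21×3 + 10×4 + 16×5 + 23×6 = 348
n = Σf = 95
Mean = 348 / 95 = 3.6632

3.66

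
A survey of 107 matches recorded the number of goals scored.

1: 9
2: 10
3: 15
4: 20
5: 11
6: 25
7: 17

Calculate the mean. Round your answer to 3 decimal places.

4.467

Values: 1, 2, 3, 4, 5, 6, 7
Σfx = 9×1 + 10×2 + 15×3 + 20×4 + 11×5 + 25×6 + 17×7 = 478
n = Σf = 107
Mean = 478 / 107 = 4.4673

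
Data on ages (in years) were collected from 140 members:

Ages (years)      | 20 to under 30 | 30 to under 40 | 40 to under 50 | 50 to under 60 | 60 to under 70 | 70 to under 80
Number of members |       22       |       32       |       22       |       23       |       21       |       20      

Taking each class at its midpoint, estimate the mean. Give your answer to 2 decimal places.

Midpoints: 25, 35, 45, 55, 65, 75
Σfm = 22×25 + 32×35 + 22×45 + 23×55 + 21×65 + 20×75 = 6790
n = Σf = 140
Mean = 6790 / 140 = 48.5000

48.50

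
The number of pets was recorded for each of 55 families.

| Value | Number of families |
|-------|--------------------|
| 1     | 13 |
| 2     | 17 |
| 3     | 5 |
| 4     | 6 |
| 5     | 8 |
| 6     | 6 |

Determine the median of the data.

Cumulative frequencies: 13, 30, 35, 41, 49, 55
n = 55, so the median is the value in position (n+1)/2 = 28.
Position 28 falls at value 2.

2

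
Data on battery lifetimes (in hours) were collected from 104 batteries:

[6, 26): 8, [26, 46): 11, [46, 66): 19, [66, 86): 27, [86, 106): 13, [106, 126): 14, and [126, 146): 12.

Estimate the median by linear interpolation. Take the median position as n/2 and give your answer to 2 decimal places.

76.37

Cumulative frequencies: 8, 19, 38, 65, 78, 92, 104
n = 104; position = n/2 = 52.
This falls in the class [66, 86): L = 66, F = 38, f = 27, h = 20.
Median ≈ 66 + ((52 − 38) / 27) × 20 = 76.3704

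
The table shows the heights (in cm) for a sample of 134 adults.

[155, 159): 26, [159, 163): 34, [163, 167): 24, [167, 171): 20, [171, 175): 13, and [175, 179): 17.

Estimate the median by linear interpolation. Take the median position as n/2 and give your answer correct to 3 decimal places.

Cumulative frequencies: 26, 60, 84, 104, 117, 134
n = 134; position = n/2 = 67.
This falls in the class [163, 167): L = 163, F = 60, f = 24, h = 4.
Median ≈ 163 + ((67 − 60) / 24) × 4 = 164.1667

164.167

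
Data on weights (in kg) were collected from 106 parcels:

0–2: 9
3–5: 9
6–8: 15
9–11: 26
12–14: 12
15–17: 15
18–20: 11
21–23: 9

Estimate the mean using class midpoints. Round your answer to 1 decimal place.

11.4

Midpoints: 1, 4, 7, 10, 13, 16, 19, 22
Σfm = 9×1 + 9×4 + 15×7 + 26×10 + 12×13 + 15×16 + 11×19 + 9×22 = 1213
n = Σf = 106
Mean = 1213 / 106 = 11.4434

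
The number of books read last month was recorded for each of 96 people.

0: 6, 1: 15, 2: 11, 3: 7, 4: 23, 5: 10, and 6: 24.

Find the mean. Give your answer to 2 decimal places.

Values: 0, 1, 2, 3, 4, 5, 6
Σfx = 6×0 + 15×1 + 11×2 + 7×3 + 23×4 + 10×5 + 24×6 = 344
n = Σf = 96
Mean = 344 / 96 = 3.5833

3.58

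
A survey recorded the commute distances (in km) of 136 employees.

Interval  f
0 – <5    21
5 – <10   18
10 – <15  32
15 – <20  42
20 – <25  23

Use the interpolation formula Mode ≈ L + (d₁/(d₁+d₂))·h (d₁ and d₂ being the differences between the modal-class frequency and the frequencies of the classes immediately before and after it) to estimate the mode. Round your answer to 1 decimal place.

Modal class: 15 – <20 (highest frequency 42).
d₁ = 42 − 32 = 10, d₂ = 42 − 23 = 19
Mode ≈ 15 + (10/(10+19)) × 5 = 15 + 1.7241 = 16.7241

16.7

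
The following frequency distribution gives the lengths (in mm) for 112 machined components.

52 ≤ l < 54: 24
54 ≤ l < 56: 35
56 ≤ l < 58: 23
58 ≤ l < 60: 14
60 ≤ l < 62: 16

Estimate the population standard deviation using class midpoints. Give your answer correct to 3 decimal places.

Midpoints: 53, 55, 57, 59, 61
n = 112, Σfm = 6310, mean = 56.3393
Σfm² = 356288
Σf(m − x̄)² = Σfm² − (Σfm)²/n = 356288 − 6310²/112 = 787.1071
Population variance = 787.1071 / 112 = 7.0277
Standard deviation = √7.0277 = 2.6510

2.651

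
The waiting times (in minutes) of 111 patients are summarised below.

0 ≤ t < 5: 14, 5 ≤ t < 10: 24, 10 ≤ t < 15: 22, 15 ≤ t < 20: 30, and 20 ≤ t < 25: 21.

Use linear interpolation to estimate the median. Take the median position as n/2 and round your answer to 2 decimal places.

Cumulative frequencies: 14, 38, 60, 90, 111
n = 111; position = n/2 = 55.5.
This falls in the class 10 ≤ t < 15: L = 10, F = 38, f = 22, h = 5.
Median ≈ 10 + ((55.5 − 38) / 22) × 5 = 13.9773

13.98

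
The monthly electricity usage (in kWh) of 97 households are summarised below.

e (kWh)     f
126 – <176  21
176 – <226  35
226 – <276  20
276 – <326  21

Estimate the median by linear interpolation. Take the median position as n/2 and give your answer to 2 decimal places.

Cumulative frequencies: 21, 56, 76, 97
n = 97; position = n/2 = 48.5.
This falls in the class 176 – <226: L = 176, F = 21, f = 35, h = 50.
Median ≈ 176 + ((48.5 − 21) / 35) × 50 = 215.2857

215.29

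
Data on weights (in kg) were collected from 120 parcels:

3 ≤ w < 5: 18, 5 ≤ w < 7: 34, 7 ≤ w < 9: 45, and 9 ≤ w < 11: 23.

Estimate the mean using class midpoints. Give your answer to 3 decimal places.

7.217

Midpoints: 4, 6, 8, 10
Σfm = 18×4 + 34×6 + 45×8 + 23×10 = 866
n = Σf = 120
Mean = 866 / 120 = 7.2167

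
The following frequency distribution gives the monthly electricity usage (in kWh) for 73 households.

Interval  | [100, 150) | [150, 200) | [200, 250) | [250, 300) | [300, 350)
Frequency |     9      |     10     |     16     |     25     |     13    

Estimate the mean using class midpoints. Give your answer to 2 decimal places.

240.75

Midpoints: 125, 175, 225, 275, 325
Σfm = 9×125 + 10×175 + 16×225 + 25×275 + 13×325 = 17575
n = Σf = 73
Mean = 17575 / 73 = 240.7534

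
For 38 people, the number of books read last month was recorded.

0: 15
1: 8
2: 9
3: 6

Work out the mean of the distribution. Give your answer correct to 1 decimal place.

Values: 0, 1, 2, 3
Σfx = 15×0 + 8×1 + 9×2 + 6×3 = 44
n = Σf = 38
Mean = 44 / 38 = 1.1579

1.2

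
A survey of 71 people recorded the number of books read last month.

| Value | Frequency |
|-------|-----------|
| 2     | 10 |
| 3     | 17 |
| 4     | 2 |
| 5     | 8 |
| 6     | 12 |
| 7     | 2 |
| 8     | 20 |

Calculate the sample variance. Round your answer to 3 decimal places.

Values: 2, 3, 4, 5, 6, 7, 8
n = 71, Σfx = 365, mean = 5.1408
Σfx² = 2235
Σf(x − x̄)² = Σfx² − (Σfx)²/n = 2235 − 365²/71 = 358.5915
Sample variance = 358.5915 / 70 = 5.1227

5.123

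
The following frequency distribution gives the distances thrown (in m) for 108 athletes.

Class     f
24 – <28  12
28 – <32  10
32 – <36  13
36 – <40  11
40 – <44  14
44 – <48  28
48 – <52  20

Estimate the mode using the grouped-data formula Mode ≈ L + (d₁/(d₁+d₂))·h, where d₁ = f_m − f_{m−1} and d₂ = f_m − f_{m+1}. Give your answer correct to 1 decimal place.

Modal class: 44 – <48 (highest frequency 28).
d₁ = 28 − 14 = 14, d₂ = 28 − 20 = 8
Mode ≈ 44 + (14/(14+8)) × 4 = 44 + 2.5455 = 46.5455

46.5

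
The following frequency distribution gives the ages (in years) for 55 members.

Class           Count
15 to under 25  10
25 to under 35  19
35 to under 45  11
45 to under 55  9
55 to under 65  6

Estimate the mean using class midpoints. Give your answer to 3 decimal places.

36.727

Midpoints: 20, 30, 40, 50, 60
Σfm = 10×20 + 19×30 + 11×40 + 9×50 + 6×60 = 2020
n = Σf = 55
Mean = 2020 / 55 = 36.7273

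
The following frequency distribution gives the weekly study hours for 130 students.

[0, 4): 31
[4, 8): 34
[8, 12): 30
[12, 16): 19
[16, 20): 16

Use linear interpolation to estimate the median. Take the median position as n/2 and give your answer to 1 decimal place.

Cumulative frequencies: 31, 65, 95, 114, 130
n = 130; position = n/2 = 65.
This falls in the class [4, 8): L = 4, F = 31, f = 34, h = 4.
Median ≈ 4 + ((65 − 31) / 34) × 4 = 8.0000

8.0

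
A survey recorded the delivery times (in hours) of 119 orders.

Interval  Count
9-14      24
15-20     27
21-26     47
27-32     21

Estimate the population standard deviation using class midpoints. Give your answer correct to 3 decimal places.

6.012

Midpoints: 11.5, 17.5, 23.5, 29.5
n = 119, Σfm = 2472.5, mean = 20.7773
Σfm² = 55673.75
Σf(m − x̄)² = Σfm² − (Σfm)²/n = 55673.75 − 2472.5²/119 = 4301.8487
Population variance = 4301.8487 / 119 = 36.1500
Standard deviation = √36.1500 = 6.0125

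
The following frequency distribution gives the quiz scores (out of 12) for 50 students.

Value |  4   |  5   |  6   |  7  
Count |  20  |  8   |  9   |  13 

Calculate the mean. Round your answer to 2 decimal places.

Values: 4, 5, 6, 7
Σfx = 20×4 + 8×5 + 9×6 + 13×7 = 265
n = Σf = 50
Mean = 265 / 50 = 5.3000

5.30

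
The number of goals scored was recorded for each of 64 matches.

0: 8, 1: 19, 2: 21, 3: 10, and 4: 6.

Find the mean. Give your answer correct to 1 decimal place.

Values: 0, 1, 2, 3, 4
Σfx = 8×0 + 19×1 + 21×2 + 10×3 + 6×4 = 115
n = Σf = 64
Mean = 115 / 64 = 1.7969

1.8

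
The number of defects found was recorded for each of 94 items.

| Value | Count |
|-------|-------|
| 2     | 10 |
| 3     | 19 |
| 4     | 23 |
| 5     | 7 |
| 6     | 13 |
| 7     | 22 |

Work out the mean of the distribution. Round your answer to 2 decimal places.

4.64

Values: 2, 3, 4, 5, 6, 7
Σfx = 10×2 + 19×3 + 23×4 + 7×5 + 13×6 + 22×7 = 436
n = Σf = 94
Mean = 436 / 94 = 4.6383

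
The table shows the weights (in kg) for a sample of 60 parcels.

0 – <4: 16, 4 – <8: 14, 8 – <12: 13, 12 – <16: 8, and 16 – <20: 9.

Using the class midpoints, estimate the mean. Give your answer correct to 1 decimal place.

Midpoints: 2, 6, 10, 14, 18
Σfm = 16×2 + 14×6 + 13×10 + 8×14 + 9×18 = 520
n = Σf = 60
Mean = 520 / 60 = 8.6667

8.7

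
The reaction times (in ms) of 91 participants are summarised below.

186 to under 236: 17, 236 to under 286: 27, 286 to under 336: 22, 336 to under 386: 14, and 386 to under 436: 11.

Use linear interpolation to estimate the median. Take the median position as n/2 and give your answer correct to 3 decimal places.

Cumulative frequencies: 17, 44, 66, 80, 91
n = 91; position = n/2 = 45.5.
This falls in the class 286 to under 336: L = 286, F = 44, f = 22, h = 50.
Median ≈ 286 + ((45.5 − 44) / 22) × 50 = 289.4091

289.409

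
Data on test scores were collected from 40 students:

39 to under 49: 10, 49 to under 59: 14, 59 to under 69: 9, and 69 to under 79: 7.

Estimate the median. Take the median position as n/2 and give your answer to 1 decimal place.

Cumulative frequencies: 10, 24, 33, 40
n = 40; position = n/2 = 20.
This falls in the class 49 to under 59: L = 49, F = 10, f = 14, h = 10.
Median ≈ 49 + ((20 − 10) / 14) × 10 = 56.1429

56.1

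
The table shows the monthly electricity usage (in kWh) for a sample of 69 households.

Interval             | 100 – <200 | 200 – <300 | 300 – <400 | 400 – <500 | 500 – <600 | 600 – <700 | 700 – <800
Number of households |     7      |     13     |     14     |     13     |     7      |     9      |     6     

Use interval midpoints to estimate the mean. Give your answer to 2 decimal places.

Midpoints: 150, 250, 350, 450, 550, 650, 750
Σfm = 7×150 + 13×250 + 14×350 + 13×450 + 7×550 + 9×650 + 6×750 = 29250
n = Σf = 69
Mean = 29250 / 69 = 423.9130

423.91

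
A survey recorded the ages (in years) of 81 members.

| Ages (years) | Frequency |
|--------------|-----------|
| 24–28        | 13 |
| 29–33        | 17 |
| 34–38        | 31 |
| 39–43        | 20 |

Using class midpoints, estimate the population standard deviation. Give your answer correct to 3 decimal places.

5.045

Midpoints: 26, 31, 36, 41
n = 81, Σfm = 2801, mean = 34.5802
Σfm² = 98921
Σf(m − x̄)² = Σfm² − (Σfm)²/n = 98921 − 2801²/81 = 2061.7284
Population variance = 2061.7284 / 81 = 25.4534
Standard deviation = √25.4534 = 5.0451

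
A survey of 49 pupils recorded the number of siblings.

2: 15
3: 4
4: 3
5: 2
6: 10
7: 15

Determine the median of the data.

6

Cumulative frequencies: 15, 19, 22, 24, 34, 49
n = 49, so the median is the value in position (n+1)/2 = 25.
Position 25 falls at value 6.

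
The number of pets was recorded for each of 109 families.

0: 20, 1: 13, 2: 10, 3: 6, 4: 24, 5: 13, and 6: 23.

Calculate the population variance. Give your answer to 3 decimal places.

Values: 0, 1, 2, 3, 4, 5, 6
n = 109, Σfx = 350, mean = 3.2110
Σfx² = 1644
Σf(x − x̄)² = Σfx² − (Σfx)²/n = 1644 − 350²/109 = 520.1468
Population variance = 520.1468 / 109 = 4.7720

4.772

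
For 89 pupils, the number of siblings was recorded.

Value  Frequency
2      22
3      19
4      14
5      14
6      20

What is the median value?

4

Cumulative frequencies: 22, 41, 55, 69, 89
n = 89, so the median is the value in position (n+1)/2 = 45.
Position 45 falls at value 4.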